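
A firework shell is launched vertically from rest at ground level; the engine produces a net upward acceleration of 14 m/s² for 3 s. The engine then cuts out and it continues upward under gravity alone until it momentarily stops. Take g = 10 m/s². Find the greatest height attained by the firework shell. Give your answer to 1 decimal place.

151.2 m

Phase 1 (powered ascent): v₀ = 0 m/s, a = 14 m/s².
v = v₀ + at = 0 + (14)(3) = 42.0 m/s
Δx = v₀t + ½at² = 0·3 + 0.5·14·3² = 63.0 m

Phase 2 (coasting upward): v₀ = 42.0 m/s, a = -10 m/s².
v = v₀ + at → t = (0 − 42.0) / -10 = 4.20 s
v² = v₀² + 2aΔx → Δx = (0² − 42.0²)/(2·-10) = 88.2 m
Maximum height = 63.0 + 88.2 = 151 m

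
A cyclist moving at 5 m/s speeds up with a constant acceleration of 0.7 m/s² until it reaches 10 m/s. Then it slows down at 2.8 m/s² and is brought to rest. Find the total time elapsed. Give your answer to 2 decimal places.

Phase 1 (accelerating): v₀ = 5.00 m/s, a = 0.7 m/s².
v = v₀ + at → t = (10 − 5.00) / 0.7 = 7.14 s
v² = v₀² + 2aΔx → Δx = (10² − 5.00²)/(2·0.7) = 53.6 m

Phase 2 (decelerating): v₀ = 10.0 m/s, a = -2.8 m/s².
v = v₀ + at → t = (0 − 10.0) / -2.8 = 3.57 s
v² = v₀² + 2aΔx → Δx = (0² − 10.0²)/(2·-2.8) = 17.9 m
Total time = 7.14 + 3.57 = 10.7 s

10.71 s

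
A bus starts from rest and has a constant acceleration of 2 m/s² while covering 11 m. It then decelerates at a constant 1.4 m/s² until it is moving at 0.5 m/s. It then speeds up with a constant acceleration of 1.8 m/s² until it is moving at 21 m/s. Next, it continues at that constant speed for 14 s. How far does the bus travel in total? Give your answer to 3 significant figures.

443 m

Phase 1 (accelerating): v₀ = 0 m/s, a = 2 m/s².
v² = v₀² + 2aΔx = 0² + 2·2·11 = 44.0 → v = 6.63 m/s
t = (v − v₀)/a = (6.63 − 0)/2 = 3.32 s

Phase 2 (decelerating): v₀ = 6.63 m/s, a = -1.4 m/s².
v = v₀ + at → t = (0.5 − 6.63) / -1.4 = 4.38 s
v² = v₀² + 2aΔx → Δx = (0.5² − 6.63²)/(2·-1.4) = 15.6 m

Phase 3 (accelerating): v₀ = 0.500 m/s, a = 1.8 m/s².
v = v₀ + at → t = (21 − 0.500) / 1.8 = 11.4 s
v² = v₀² + 2aΔx → Δx = (21² − 0.500²)/(2·1.8) = 122 m

Phase 4 (constant speed): v₀ = 21.0 m/s, a = 0 m/s².
v = v₀ + at = 21.0 + (0)(14) = 21.0 m/s
Δx = v₀t + ½at² = 21.0·14 + 0.5·0·14² = 294 m
Total distance = 11.0 + 15.6 + 122 + 294 = 443 m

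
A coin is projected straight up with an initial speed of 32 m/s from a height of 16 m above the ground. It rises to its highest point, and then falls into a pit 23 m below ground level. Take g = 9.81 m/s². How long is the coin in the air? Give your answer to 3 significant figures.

Phase 1 (rising): v₀ = 32.0 m/s, a = -9.81 m/s².
v = v₀ + at → t = (0 − 32.0) / -9.81 = 3.26 s
v² = v₀² + 2aΔx → Δx = (0² − 32.0²)/(2·-9.81) = 52.2 m

Phase 2 (falling): v₀ = 0 m/s, a = -9.81 m/s².
Falls 91.2 m from rest: t = √(2·91.2/9.81) = 4.31 s; v = g·t = 42.3 m/s.
Total time = 3.26 + 4.31 = 7.57 s

7.57 s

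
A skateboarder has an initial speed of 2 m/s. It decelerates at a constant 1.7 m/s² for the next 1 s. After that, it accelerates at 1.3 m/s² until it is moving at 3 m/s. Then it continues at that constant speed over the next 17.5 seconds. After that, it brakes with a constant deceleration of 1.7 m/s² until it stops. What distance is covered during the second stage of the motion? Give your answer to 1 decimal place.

3.4 m

Phase 1 (decelerating): v₀ = 2.00 m/s, a = -1.7 m/s².
v = v₀ + at = 2.00 + (-1.7)(1) = 0.300 m/s
Δx = v₀t + ½at² = 2.00·1 + 0.5·-1.7·1² = 1.15 m

Phase 2 (accelerating): v₀ = 0.300 m/s, a = 1.3 m/s².
v = v₀ + at → t = (3 − 0.300) / 1.3 = 2.08 s
v² = v₀² + 2aΔx → Δx = (3² − 0.300²)/(2·1.3) = 3.43 m
Distance in phase 2 = 3.43 m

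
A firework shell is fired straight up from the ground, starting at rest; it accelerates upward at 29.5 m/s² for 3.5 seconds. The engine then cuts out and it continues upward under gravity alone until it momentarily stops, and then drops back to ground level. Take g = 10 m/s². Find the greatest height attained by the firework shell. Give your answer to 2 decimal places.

713.72 m

Phase 1 (powered ascent): v₀ = 0 m/s, a = 29.5 m/s².
v = v₀ + at = 0 + (29.5)(3.5) = 103 m/s
Δx = v₀t + ½at² = 0·3.5 + 0.5·29.5·3.5² = 181 m

Phase 2 (coasting upward): v₀ = 103 m/s, a = -10 m/s².
v = v₀ + at → t = (0 − 103) / -10 = 10.3 s
v² = v₀² + 2aΔx → Δx = (0² − 103²)/(2·-10) = 533 m
Maximum height = 181 + 533 = 714 m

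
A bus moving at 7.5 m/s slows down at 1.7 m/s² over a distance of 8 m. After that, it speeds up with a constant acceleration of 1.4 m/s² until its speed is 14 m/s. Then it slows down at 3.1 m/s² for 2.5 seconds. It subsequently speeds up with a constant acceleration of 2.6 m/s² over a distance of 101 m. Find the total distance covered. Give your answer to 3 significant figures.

194 m

Phase 1 (decelerating): v₀ = 7.50 m/s, a = -1.7 m/s².
v² = v₀² + 2aΔx = 7.50² + 2·-1.7·8 = 29.1 → v = 5.39 m/s
t = (v − v₀)/a = (5.39 − 7.50)/-1.7 = 1.24 s

Phase 2 (accelerating): v₀ = 5.39 m/s, a = 1.4 m/s².
v = v₀ + at → t = (14 − 5.39) / 1.4 = 6.15 s
v² = v₀² + 2aΔx → Δx = (14² − 5.39²)/(2·1.4) = 59.6 m

Phase 3 (decelerating): v₀ = 14.0 m/s, a = -3.1 m/s².
v = v₀ + at = 14.0 + (-3.1)(2.5) = 6.25 m/s
Δx = v₀t + ½at² = 14.0·2.5 + 0.5·-3.1·2.5² = 25.3 m

Phase 4 (accelerating): v₀ = 6.25 m/s, a = 2.6 m/s².
v² = v₀² + 2aΔx = 6.25² + 2·2.6·101 = 564 → v = 23.8 m/s
t = (v − v₀)/a = (23.8 − 6.25)/2.6 = 6.73 s
Total distance = 8.00 + 59.6 + 25.3 + 101 = 194 m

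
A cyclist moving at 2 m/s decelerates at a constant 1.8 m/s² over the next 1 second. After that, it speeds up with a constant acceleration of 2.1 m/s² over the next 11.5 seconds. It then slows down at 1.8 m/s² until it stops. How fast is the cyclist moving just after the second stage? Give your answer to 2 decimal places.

24.35 m/s

Phase 1 (decelerating): v₀ = 2.00 m/s, a = -1.8 m/s².
v = v₀ + at = 2.00 + (-1.8)(1) = 0.200 m/s
Δx = v₀t + ½at² = 2.00·1 + 0.5·-1.8·1² = 1.10 m

Phase 2 (accelerating): v₀ = 0.200 m/s, a = 2.1 m/s².
v = v₀ + at = 0.200 + (2.1)(11.5) = 24.4 m/s
Δx = v₀t + ½at² = 0.200·11.5 + 0.5·2.1·11.5² = 141 m
Speed at end of phase 2 = 24.4 m/s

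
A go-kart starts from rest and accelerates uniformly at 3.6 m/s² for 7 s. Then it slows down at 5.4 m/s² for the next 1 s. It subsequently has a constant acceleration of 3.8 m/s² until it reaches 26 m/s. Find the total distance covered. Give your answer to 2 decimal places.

Phase 1 (accelerating): v₀ = 0 m/s, a = 3.6 m/s².
v = v₀ + at = 0 + (3.6)(7) = 25.2 m/s
Δx = v₀t + ½at² = 0·7 + 0.5·3.6·7² = 88.2 m

Phase 2 (decelerating): v₀ = 25.2 m/s, a = -5.4 m/s².
v = v₀ + at = 25.2 + (-5.4)(1) = 19.8 m/s
Δx = v₀t + ½at² = 25.2·1 + 0.5·-5.4·1² = 22.5 m

Phase 3 (accelerating): v₀ = 19.8 m/s, a = 3.8 m/s².
v = v₀ + at → t = (26 − 19.8) / 3.8 = 1.63 s
v² = v₀² + 2aΔx → Δx = (26² − 19.8²)/(2·3.8) = 37.4 m
Total distance = 88.2 + 22.5 + 37.4 = 148 m

148.06 m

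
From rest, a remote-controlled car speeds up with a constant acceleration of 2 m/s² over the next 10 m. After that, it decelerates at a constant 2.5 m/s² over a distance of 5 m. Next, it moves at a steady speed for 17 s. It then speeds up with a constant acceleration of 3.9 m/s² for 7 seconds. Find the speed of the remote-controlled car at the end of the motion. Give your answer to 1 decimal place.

31.2 m/s

Phase 1 (accelerating): v₀ = 0 m/s, a = 2 m/s².
v² = v₀² + 2aΔx = 0² + 2·2·10 = 40.0 → v = 6.32 m/s
t = (v − v₀)/a = (6.32 − 0)/2 = 3.16 s

Phase 2 (decelerating): v₀ = 6.32 m/s, a = -2.5 m/s².
v² = v₀² + 2aΔx = 6.32² + 2·-2.5·5 = 15.0 → v = 3.87 m/s
t = (v − v₀)/a = (3.87 − 6.32)/-2.5 = 0.981 s

Phase 3 (constant speed): v₀ = 3.87 m/s, a = 0 m/s².
v = v₀ + at = 3.87 + (0)(17) = 3.87 m/s
Δx = v₀t + ½at² = 3.87·17 + 0.5·0·17² = 65.8 m

Phase 4 (accelerating): v₀ = 3.87 m/s, a = 3.9 m/s².
v = v₀ + at = 3.87 + (3.9)(7) = 31.2 m/s
Δx = v₀t + ½at² = 3.87·7 + 0.5·3.9·7² = 123 m
Final speed = 31.2 m/s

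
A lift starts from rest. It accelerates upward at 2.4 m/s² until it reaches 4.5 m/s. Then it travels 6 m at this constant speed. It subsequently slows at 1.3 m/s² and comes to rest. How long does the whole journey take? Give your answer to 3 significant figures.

Phase 1 (accelerating): v₀ = 0 m/s, a = 2.4 m/s².
v = v₀ + at → t = (4.5 − 0) / 2.4 = 1.88 s
v² = v₀² + 2aΔx → Δx = (4.5² − 0²)/(2·2.4) = 4.22 m

Phase 2 (constant speed): v₀ = 4.50 m/s, a = 0 m/s².
Constant speed: t = d/v = 6/4.50 = 1.33 s

Phase 3 (decelerating): v₀ = 4.50 m/s, a = -1.3 m/s².
v = v₀ + at → t = (0 − 4.50) / -1.3 = 3.46 s
v² = v₀² + 2aΔx → Δx = (0² − 4.50²)/(2·-1.3) = 7.79 m
Total time = 1.88 + 1.33 + 3.46 = 6.67 s

6.67 s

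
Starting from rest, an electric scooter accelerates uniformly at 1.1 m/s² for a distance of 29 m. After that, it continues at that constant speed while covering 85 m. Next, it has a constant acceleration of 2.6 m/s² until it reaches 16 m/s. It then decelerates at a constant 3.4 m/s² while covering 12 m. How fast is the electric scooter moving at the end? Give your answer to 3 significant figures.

Phase 1 (accelerating): v₀ = 0 m/s, a = 1.1 m/s².
v² = v₀² + 2aΔx = 0² + 2·1.1·29 = 63.8 → v = 7.99 m/s
t = (v − v₀)/a = (7.99 − 0)/1.1 = 7.26 s

Phase 2 (constant speed): v₀ = 7.99 m/s, a = 0 m/s².
Constant speed: t = d/v = 85/7.99 = 10.6 s

Phase 3 (accelerating): v₀ = 7.99 m/s, a = 2.6 m/s².
v = v₀ + at → t = (16 − 7.99) / 2.6 = 3.08 s
v² = v₀² + 2aΔx → Δx = (16² − 7.99²)/(2·2.6) = 37.0 m

Phase 4 (decelerating): v₀ = 16.0 m/s, a = -3.4 m/s².
v² = v₀² + 2aΔx = 16.0² + 2·-3.4·12 = 174 → v = 13.2 m/s
t = (v − v₀)/a = (13.2 − 16.0)/-3.4 = 0.822 s
Final speed = 13.2 m/s

13.2 m/s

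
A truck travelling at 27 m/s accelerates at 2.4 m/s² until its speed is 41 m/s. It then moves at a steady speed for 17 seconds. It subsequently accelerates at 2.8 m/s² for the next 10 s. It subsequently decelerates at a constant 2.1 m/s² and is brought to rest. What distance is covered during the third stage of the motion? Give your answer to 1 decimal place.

550.0 m

Phase 1 (accelerating): v₀ = 27.0 m/s, a = 2.4 m/s².
v = v₀ + at → t = (41 − 27.0) / 2.4 = 5.83 s
v² = v₀² + 2aΔx → Δx = (41² − 27.0²)/(2·2.4) = 198 m

Phase 2 (constant speed): v₀ = 41.0 m/s, a = 0 m/s².
v = v₀ + at = 41.0 + (0)(17) = 41.0 m/s
Δx = v₀t + ½at² = 41.0·17 + 0.5·0·17² = 697 m

Phase 3 (accelerating): v₀ = 41.0 m/s, a = 2.8 m/s².
v = v₀ + at = 41.0 + (2.8)(10) = 69.0 m/s
Δx = v₀t + ½at² = 41.0·10 + 0.5·2.8·10² = 550 m
Distance in phase 3 = 550 m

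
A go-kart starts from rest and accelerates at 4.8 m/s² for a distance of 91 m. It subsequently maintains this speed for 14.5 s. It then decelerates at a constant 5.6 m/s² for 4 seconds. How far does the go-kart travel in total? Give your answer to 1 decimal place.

Phase 1 (accelerating): v₀ = 0 m/s, a = 4.8 m/s².
v² = v₀² + 2aΔx = 0² + 2·4.8·91 = 874 → v = 29.6 m/s
t = (v − v₀)/a = (29.6 − 0)/4.8 = 6.16 s

Phase 2 (constant speed): v₀ = 29.6 m/s, a = 0 m/s².
v = v₀ + at = 29.6 + (0)(14.5) = 29.6 m/s
Δx = v₀t + ½at² = 29.6·14.5 + 0.5·0·14.5² = 429 m

Phase 3 (decelerating): v₀ = 29.6 m/s, a = -5.6 m/s².
v = v₀ + at = 29.6 + (-5.6)(4) = 7.16 m/s
Δx = v₀t + ½at² = 29.6·4 + 0.5·-5.6·4² = 73.4 m
Total distance = 91.0 + 429 + 73.4 = 593 m

593.0 m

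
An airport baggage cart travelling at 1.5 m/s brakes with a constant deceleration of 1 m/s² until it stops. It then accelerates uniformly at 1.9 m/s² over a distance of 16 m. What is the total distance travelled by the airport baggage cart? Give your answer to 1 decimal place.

17.1 m

Phase 1 (decelerating): v₀ = 1.50 m/s, a = -1 m/s².
v = v₀ + at → t = (0 − 1.50) / -1 = 1.50 s
v² = v₀² + 2aΔx → Δx = (0² − 1.50²)/(2·-1) = 1.12 m

Phase 2 (accelerating): v₀ = 0 m/s, a = 1.9 m/s².
v² = v₀² + 2aΔx = 0² + 2·1.9·16 = 60.8 → v = 7.80 m/s
t = (v − v₀)/a = (7.80 − 0)/1.9 = 4.10 s
Total distance = 1.12 + 16.0 = 17.1 m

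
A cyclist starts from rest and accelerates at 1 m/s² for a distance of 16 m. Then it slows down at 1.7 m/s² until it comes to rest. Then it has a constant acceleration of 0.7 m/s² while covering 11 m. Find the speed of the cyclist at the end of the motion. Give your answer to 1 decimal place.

3.9 m/s

Phase 1 (accelerating): v₀ = 0 m/s, a = 1 m/s².
v² = v₀² + 2aΔx = 0² + 2·1·16 = 32.0 → v = 5.66 m/s
t = (v − v₀)/a = (5.66 − 0)/1 = 5.66 s

Phase 2 (decelerating): v₀ = 5.66 m/s, a = -1.7 m/s².
v = v₀ + at → t = (0 − 5.66) / -1.7 = 3.33 s
v² = v₀² + 2aΔx → Δx = (0² − 5.66²)/(2·-1.7) = 9.41 m

Phase 3 (accelerating): v₀ = 0 m/s, a = 0.7 m/s².
v² = v₀² + 2aΔx = 0² + 2·0.7·11 = 15.4 → v = 3.92 m/s
t = (v − v₀)/a = (3.92 − 0)/0.7 = 5.61 s
Final speed = 3.92 m/s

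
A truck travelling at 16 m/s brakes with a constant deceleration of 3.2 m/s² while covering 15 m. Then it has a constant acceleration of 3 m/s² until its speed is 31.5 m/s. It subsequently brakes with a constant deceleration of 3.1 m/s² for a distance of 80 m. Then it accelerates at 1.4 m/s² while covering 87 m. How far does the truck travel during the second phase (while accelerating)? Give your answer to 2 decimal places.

138.71 m

Phase 1 (decelerating): v₀ = 16.0 m/s, a = -3.2 m/s².
v² = v₀² + 2aΔx = 16.0² + 2·-3.2·15 = 160 → v = 12.6 m/s
t = (v − v₀)/a = (12.6 − 16.0)/-3.2 = 1.05 s

Phase 2 (accelerating): v₀ = 12.6 m/s, a = 3 m/s².
v = v₀ + at → t = (31.5 − 12.6) / 3 = 6.28 s
v² = v₀² + 2aΔx → Δx = (31.5² − 12.6²)/(2·3) = 139 m
Distance in phase 2 = 139 m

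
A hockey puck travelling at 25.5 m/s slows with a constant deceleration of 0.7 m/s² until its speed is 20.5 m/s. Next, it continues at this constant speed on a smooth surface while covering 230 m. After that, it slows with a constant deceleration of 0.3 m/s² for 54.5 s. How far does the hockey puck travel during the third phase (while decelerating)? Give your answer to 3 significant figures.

672 m

Phase 1 (decelerating): v₀ = 25.5 m/s, a = -0.7 m/s².
v = v₀ + at → t = (20.5 − 25.5) / -0.7 = 7.14 s
v² = v₀² + 2aΔx → Δx = (20.5² − 25.5²)/(2·-0.7) = 164 m

Phase 2 (constant speed): v₀ = 20.5 m/s, a = 0 m/s².
Constant speed: t = d/v = 230/20.5 = 11.2 s

Phase 3 (decelerating): v₀ = 20.5 m/s, a = -0.3 m/s².
v = v₀ + at = 20.5 + (-0.3)(54.5) = 4.15 m/s
Δx = v₀t + ½at² = 20.5·54.5 + 0.5·-0.3·54.5² = 672 m
Distance in phase 3 = 672 m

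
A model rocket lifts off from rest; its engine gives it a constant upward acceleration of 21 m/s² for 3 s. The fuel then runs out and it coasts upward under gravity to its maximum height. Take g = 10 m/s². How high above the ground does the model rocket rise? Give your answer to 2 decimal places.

Phase 1 (powered ascent): v₀ = 0 m/s, a = 21 m/s².
v = v₀ + at = 0 + (21)(3) = 63.0 m/s
Δx = v₀t + ½at² = 0·3 + 0.5·21·3² = 94.5 m

Phase 2 (coasting upward): v₀ = 63.0 m/s, a = -10 m/s².
v = v₀ + at → t = (0 − 63.0) / -10 = 6.30 s
v² = v₀² + 2aΔx → Δx = (0² − 63.0²)/(2·-10) = 198 m
Maximum height = 94.5 + 198 = 293 m

292.95 m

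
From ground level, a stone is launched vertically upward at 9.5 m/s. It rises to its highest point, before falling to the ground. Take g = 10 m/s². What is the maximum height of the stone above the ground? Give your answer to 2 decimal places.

Phase 1 (rising): v₀ = 9.50 m/s, a = -10 m/s².
v = v₀ + at → t = (0 − 9.50) / -10 = 0.950 s
v² = v₀² + 2aΔx → Δx = (0² − 9.50²)/(2·-10) = 4.51 m
Maximum height = 4.51 m

4.51 m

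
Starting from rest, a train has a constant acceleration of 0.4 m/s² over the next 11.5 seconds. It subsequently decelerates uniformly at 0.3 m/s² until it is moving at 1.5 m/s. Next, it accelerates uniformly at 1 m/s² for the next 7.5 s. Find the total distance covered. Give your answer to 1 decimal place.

97.3 m

Phase 1 (accelerating): v₀ = 0 m/s, a = 0.4 m/s².
v = v₀ + at = 0 + (0.4)(11.5) = 4.60 m/s
Δx = v₀t + ½at² = 0·11.5 + 0.5·0.4·11.5² = 26.5 m

Phase 2 (decelerating): v₀ = 4.60 m/s, a = -0.3 m/s².
v = v₀ + at → t = (1.5 − 4.60) / -0.3 = 10.3 s
v² = v₀² + 2aΔx → Δx = (1.5² − 4.60²)/(2·-0.3) = 31.5 m

Phase 3 (accelerating): v₀ = 1.50 m/s, a = 1 m/s².
v = v₀ + at = 1.50 + (1)(7.5) = 9.00 m/s
Δx = v₀t + ½at² = 1.50·7.5 + 0.5·1·7.5² = 39.4 m
Total distance = 26.5 + 31.5 + 39.4 = 97.3 m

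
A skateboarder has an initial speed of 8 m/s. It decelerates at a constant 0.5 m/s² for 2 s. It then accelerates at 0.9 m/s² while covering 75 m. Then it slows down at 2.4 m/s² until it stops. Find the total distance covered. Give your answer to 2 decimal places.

128.33 m

Phase 1 (decelerating): v₀ = 8.00 m/s, a = -0.5 m/s².
v = v₀ + at = 8.00 + (-0.5)(2) = 7.00 m/s
Δx = v₀t + ½at² = 8.00·2 + 0.5·-0.5·2² = 15.0 m

Phase 2 (accelerating): v₀ = 7.00 m/s, a = 0.9 m/s².
v² = v₀² + 2aΔx = 7.00² + 2·0.9·75 = 184 → v = 13.6 m/s
t = (v − v₀)/a = (13.6 − 7.00)/0.9 = 7.29 s

Phase 3 (decelerating): v₀ = 13.6 m/s, a = -2.4 m/s².
v = v₀ + at → t = (0 − 13.6) / -2.4 = 5.65 s
v² = v₀² + 2aΔx → Δx = (0² − 13.6²)/(2·-2.4) = 38.3 m
Total distance = 15.0 + 75.0 + 38.3 = 128 m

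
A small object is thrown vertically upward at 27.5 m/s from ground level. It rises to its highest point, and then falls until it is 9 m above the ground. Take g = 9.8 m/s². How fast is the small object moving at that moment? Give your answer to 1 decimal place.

24.1 m/s

Phase 1 (rising): v₀ = 27.5 m/s, a = -9.8 m/s².
v = v₀ + at → t = (0 − 27.5) / -9.8 = 2.81 s
v² = v₀² + 2aΔx → Δx = (0² − 27.5²)/(2·-9.8) = 38.6 m

Phase 2 (falling): v₀ = 0 m/s, a = -9.8 m/s².
Falls 29.6 m from rest: t = √(2·29.6/9.8) = 2.46 s; v = g·t = 24.1 m/s.
Final speed = 24.1 m/s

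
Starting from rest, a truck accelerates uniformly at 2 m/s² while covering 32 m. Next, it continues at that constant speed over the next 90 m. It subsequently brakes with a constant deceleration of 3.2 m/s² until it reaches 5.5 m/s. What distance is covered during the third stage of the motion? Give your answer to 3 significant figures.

15.3 m

Phase 1 (accelerating): v₀ = 0 m/s, a = 2 m/s².
v² = v₀² + 2aΔx = 0² + 2·2·32 = 128 → v = 11.3 m/s
t = (v − v₀)/a = (11.3 − 0)/2 = 5.66 s

Phase 2 (constant speed): v₀ = 11.3 m/s, a = 0 m/s².
Constant speed: t = d/v = 90/11.3 = 7.95 s

Phase 3 (decelerating): v₀ = 11.3 m/s, a = -3.2 m/s².
v = v₀ + at → t = (5.5 − 11.3) / -3.2 = 1.82 s
v² = v₀² + 2aΔx → Δx = (5.5² − 11.3²)/(2·-3.2) = 15.3 m
Distance in phase 3 = 15.3 m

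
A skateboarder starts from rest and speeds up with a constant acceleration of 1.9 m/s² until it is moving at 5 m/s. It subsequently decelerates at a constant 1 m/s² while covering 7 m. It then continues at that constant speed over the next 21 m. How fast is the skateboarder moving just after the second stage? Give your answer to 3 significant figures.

3.32 m/s

Phase 1 (accelerating): v₀ = 0 m/s, a = 1.9 m/s².
v = v₀ + at → t = (5 − 0) / 1.9 = 2.63 s
v² = v₀² + 2aΔx → Δx = (5² − 0²)/(2·1.9) = 6.58 m

Phase 2 (decelerating): v₀ = 5.00 m/s, a = -1 m/s².
v² = v₀² + 2aΔx = 5.00² + 2·-1·7 = 11.0 → v = 3.32 m/s
t = (v − v₀)/a = (3.32 − 5.00)/-1 = 1.68 s
Speed at end of phase 2 = 3.32 m/s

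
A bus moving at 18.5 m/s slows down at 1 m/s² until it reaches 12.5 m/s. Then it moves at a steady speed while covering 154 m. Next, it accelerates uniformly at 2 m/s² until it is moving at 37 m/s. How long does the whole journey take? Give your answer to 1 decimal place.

Phase 1 (decelerating): v₀ = 18.5 m/s, a = -1 m/s².
v = v₀ + at → t = (12.5 − 18.5) / -1 = 6.00 s
v² = v₀² + 2aΔx → Δx = (12.5² − 18.5²)/(2·-1) = 93.0 m

Phase 2 (constant speed): v₀ = 12.5 m/s, a = 0 m/s².
Constant speed: t = d/v = 154/12.5 = 12.3 s

Phase 3 (accelerating): v₀ = 12.5 m/s, a = 2 m/s².
v = v₀ + at → t = (37 − 12.5) / 2 = 12.2 s
v² = v₀² + 2aΔx → Δx = (37² − 12.5²)/(2·2) = 303 m
Total time = 6.00 + 12.3 + 12.2 = 30.6 s

30.6 s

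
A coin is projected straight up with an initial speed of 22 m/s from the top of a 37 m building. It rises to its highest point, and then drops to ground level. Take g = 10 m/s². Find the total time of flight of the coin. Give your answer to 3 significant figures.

Phase 1 (rising): v₀ = 22.0 m/s, a = -10 m/s².
v = v₀ + at → t = (0 − 22.0) / -10 = 2.20 s
v² = v₀² + 2aΔx → Δx = (0² − 22.0²)/(2·-10) = 24.2 m

Phase 2 (falling): v₀ = 0 m/s, a = -10 m/s².
Falls 61.2 m from rest: t = √(2·61.2/10) = 3.50 s; v = g·t = 35.0 m/s.
Total time = 2.20 + 3.50 = 5.70 s

5.70 s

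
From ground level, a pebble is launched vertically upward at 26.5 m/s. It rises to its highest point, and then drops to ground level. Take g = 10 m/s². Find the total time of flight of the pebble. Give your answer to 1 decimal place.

5.3 s

Phase 1 (rising): v₀ = 26.5 m/s, a = -10 m/s².
v = v₀ + at → t = (0 − 26.5) / -10 = 2.65 s
v² = v₀² + 2aΔx → Δx = (0² − 26.5²)/(2·-10) = 35.1 m

Phase 2 (falling): v₀ = 0 m/s, a = -10 m/s².
Falls 35.1 m from rest: t = √(2·35.1/10) = 2.65 s; v = g·t = 26.5 m/s.
Total time = 2.65 + 2.65 = 5.30 s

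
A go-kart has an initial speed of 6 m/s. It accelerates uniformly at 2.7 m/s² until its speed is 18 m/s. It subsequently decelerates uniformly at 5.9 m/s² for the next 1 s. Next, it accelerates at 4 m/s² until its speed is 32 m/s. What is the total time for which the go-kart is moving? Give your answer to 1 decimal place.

Phase 1 (accelerating): v₀ = 6.00 m/s, a = 2.7 m/s².
v = v₀ + at → t = (18 − 6.00) / 2.7 = 4.44 s
v² = v₀² + 2aΔx → Δx = (18² − 6.00²)/(2·2.7) = 53.3 m

Phase 2 (decelerating): v₀ = 18.0 m/s, a = -5.9 m/s².
v = v₀ + at = 18.0 + (-5.9)(1) = 12.1 m/s
Δx = v₀t + ½at² = 18.0·1 + 0.5·-5.9·1² = 15.1 m

Phase 3 (accelerating): v₀ = 12.1 m/s, a = 4 m/s².
v = v₀ + at → t = (32 − 12.1) / 4 = 4.97 s
v² = v₀² + 2aΔx → Δx = (32² − 12.1²)/(2·4) = 110 m
Total time = 4.44 + 1.00 + 4.97 = 10.4 s

10.4 s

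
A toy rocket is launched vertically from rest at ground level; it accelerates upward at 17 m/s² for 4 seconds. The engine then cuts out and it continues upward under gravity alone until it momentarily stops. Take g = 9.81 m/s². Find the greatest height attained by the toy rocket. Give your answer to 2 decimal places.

Phase 1 (powered ascent): v₀ = 0 m/s, a = 17 m/s².
v = v₀ + at = 0 + (17)(4) = 68.0 m/s
Δx = v₀t + ½at² = 0·4 + 0.5·17·4² = 136 m

Phase 2 (coasting upward): v₀ = 68.0 m/s, a = -9.81 m/s².
v = v₀ + at → t = (0 − 68.0) / -9.81 = 6.93 s
v² = v₀² + 2aΔx → Δx = (0² − 68.0²)/(2·-9.81) = 236 m
Maximum height = 136 + 236 = 372 m

371.68 m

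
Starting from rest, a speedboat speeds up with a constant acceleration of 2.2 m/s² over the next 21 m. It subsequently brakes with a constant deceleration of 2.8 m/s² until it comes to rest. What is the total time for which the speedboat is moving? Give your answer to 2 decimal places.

Phase 1 (accelerating): v₀ = 0 m/s, a = 2.2 m/s².
v² = v₀² + 2aΔx = 0² + 2·2.2·21 = 92.4 → v = 9.61 m/s
t = (v − v₀)/a = (9.61 − 0)/2.2 = 4.37 s

Phase 2 (decelerating): v₀ = 9.61 m/s, a = -2.8 m/s².
v = v₀ + at → t = (0 − 9.61) / -2.8 = 3.43 s
v² = v₀² + 2aΔx → Δx = (0² − 9.61²)/(2·-2.8) = 16.5 m
Total time = 4.37 + 3.43 = 7.80 s

7.80 s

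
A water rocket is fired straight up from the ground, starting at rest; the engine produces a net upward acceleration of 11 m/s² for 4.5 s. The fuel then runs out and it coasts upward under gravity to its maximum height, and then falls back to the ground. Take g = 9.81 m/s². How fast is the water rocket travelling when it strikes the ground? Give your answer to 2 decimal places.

68.08 m/s

Phase 1 (powered ascent): v₀ = 0 m/s, a = 11 m/s².
v = v₀ + at = 0 + (11)(4.5) = 49.5 m/s
Δx = v₀t + ½at² = 0·4.5 + 0.5·11·4.5² = 111 m

Phase 2 (coasting upward): v₀ = 49.5 m/s, a = -9.81 m/s².
v = v₀ + at → t = (0 − 49.5) / -9.81 = 5.05 s
v² = v₀² + 2aΔx → Δx = (0² − 49.5²)/(2·-9.81) = 125 m

Phase 3 (free fall): v₀ = 0 m/s, a = -9.81 m/s².
Falls 236 m from rest: t = √(2·236/9.81) = 6.94 s; v = g·t = 68.1 m/s.
Impact speed = 68.1 m/s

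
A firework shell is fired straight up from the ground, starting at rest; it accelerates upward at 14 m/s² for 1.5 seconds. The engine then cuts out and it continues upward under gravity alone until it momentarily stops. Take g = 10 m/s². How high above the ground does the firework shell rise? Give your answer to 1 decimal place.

37.8 m

Phase 1 (powered ascent): v₀ = 0 m/s, a = 14 m/s².
v = v₀ + at = 0 + (14)(1.5) = 21.0 m/s
Δx = v₀t + ½at² = 0·1.5 + 0.5·14·1.5² = 15.8 m

Phase 2 (coasting upward): v₀ = 21.0 m/s, a = -10 m/s².
v = v₀ + at → t = (0 − 21.0) / -10 = 2.10 s
v² = v₀² + 2aΔx → Δx = (0² − 21.0²)/(2·-10) = 22.1 m
Maximum height = 15.8 + 22.1 = 37.8 m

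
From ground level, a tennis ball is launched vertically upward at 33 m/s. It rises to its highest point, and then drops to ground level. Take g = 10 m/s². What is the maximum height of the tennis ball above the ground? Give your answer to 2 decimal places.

54.45 m

Phase 1 (rising): v₀ = 33.0 m/s, a = -10 m/s².
v = v₀ + at → t = (0 − 33.0) / -10 = 3.30 s
v² = v₀² + 2aΔx → Δx = (0² − 33.0²)/(2·-10) = 54.5 m
Maximum height = 54.5 m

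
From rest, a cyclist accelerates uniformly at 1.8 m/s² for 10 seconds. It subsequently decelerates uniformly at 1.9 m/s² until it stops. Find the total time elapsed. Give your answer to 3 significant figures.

19.5 s

Phase 1 (accelerating): v₀ = 0 m/s, a = 1.8 m/s².
v = v₀ + at = 0 + (1.8)(10) = 18.0 m/s
Δx = v₀t + ½at² = 0·10 + 0.5·1.8·10² = 90.0 m

Phase 2 (decelerating): v₀ = 18.0 m/s, a = -1.9 m/s².
v = v₀ + at → t = (0 − 18.0) / -1.9 = 9.47 s
v² = v₀² + 2aΔx → Δx = (0² − 18.0²)/(2·-1.9) = 85.3 m
Total time = 10.0 + 9.47 = 19.5 s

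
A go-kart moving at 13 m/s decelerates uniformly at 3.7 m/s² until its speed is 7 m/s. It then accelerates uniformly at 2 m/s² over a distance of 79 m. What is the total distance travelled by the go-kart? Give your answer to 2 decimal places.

95.22 m

Phase 1 (decelerating): v₀ = 13.0 m/s, a = -3.7 m/s².
v = v₀ + at → t = (7 − 13.0) / -3.7 = 1.62 s
v² = v₀² + 2aΔx → Δx = (7² − 13.0²)/(2·-3.7) = 16.2 m

Phase 2 (accelerating): v₀ = 7.00 m/s, a = 2 m/s².
v² = v₀² + 2aΔx = 7.00² + 2·2·79 = 365 → v = 19.1 m/s
t = (v − v₀)/a = (19.1 − 7.00)/2 = 6.05 s
Total distance = 16.2 + 79.0 = 95.2 m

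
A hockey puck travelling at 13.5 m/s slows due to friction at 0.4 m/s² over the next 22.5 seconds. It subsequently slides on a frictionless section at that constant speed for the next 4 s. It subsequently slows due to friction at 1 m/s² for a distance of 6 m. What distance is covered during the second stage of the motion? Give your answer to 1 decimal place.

18.0 m

Phase 1 (decelerating): v₀ = 13.5 m/s, a = -0.4 m/s².
v = v₀ + at = 13.5 + (-0.4)(22.5) = 4.50 m/s
Δx = v₀t + ½at² = 13.5·22.5 + 0.5·-0.4·22.5² = 202 m

Phase 2 (constant speed): v₀ = 4.50 m/s, a = 0 m/s².
v = v₀ + at = 4.50 + (0)(4) = 4.50 m/s
Δx = v₀t + ½at² = 4.50·4 + 0.5·0·4² = 18.0 m
Distance in phase 2 = 18.0 m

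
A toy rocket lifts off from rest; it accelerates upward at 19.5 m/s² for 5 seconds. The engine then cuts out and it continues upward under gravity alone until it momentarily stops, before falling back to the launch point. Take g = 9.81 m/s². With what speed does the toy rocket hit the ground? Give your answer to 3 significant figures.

120 m/s

Phase 1 (powered ascent): v₀ = 0 m/s, a = 19.5 m/s².
v = v₀ + at = 0 + (19.5)(5) = 97.5 m/s
Δx = v₀t + ½at² = 0·5 + 0.5·19.5·5² = 244 m

Phase 2 (coasting upward): v₀ = 97.5 m/s, a = -9.81 m/s².
v = v₀ + at → t = (0 − 97.5) / -9.81 = 9.94 s
v² = v₀² + 2aΔx → Δx = (0² − 97.5²)/(2·-9.81) = 485 m

Phase 3 (free fall): v₀ = 0 m/s, a = -9.81 m/s².
Falls 728 m from rest: t = √(2·728/9.81) = 12.2 s; v = g·t = 120 m/s.
Impact speed = 120 m/s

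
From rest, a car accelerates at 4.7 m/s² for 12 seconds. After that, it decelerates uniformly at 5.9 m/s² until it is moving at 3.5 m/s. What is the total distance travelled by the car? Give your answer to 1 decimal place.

606.9 m

Phase 1 (accelerating): v₀ = 0 m/s, a = 4.7 m/s².
v = v₀ + at = 0 + (4.7)(12) = 56.4 m/s
Δx = v₀t + ½at² = 0·12 + 0.5·4.7·12² = 338 m

Phase 2 (decelerating): v₀ = 56.4 m/s, a = -5.9 m/s².
v = v₀ + at → t = (3.5 − 56.4) / -5.9 = 8.97 s
v² = v₀² + 2aΔx → Δx = (3.5² − 56.4²)/(2·-5.9) = 269 m
Total distance = 338 + 269 = 607 m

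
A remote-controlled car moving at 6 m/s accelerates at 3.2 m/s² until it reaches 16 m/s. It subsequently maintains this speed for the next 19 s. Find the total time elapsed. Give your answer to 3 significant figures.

Phase 1 (accelerating): v₀ = 6.00 m/s, a = 3.2 m/s².
v = v₀ + at → t = (16 − 6.00) / 3.2 = 3.12 s
v² = v₀² + 2aΔx → Δx = (16² − 6.00²)/(2·3.2) = 34.4 m

Phase 2 (constant speed): v₀ = 16.0 m/s, a = 0 m/s².
v = v₀ + at = 16.0 + (0)(19) = 16.0 m/s
Δx = v₀t + ½at² = 16.0·19 + 0.5·0·19² = 304 m
Total time = 3.12 + 19.0 = 22.1 s

22.1 s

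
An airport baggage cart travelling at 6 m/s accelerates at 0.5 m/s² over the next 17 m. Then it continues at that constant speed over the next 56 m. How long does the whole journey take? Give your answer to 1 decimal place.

10.3 s

Phase 1 (accelerating): v₀ = 6.00 m/s, a = 0.5 m/s².
v² = v₀² + 2aΔx = 6.00² + 2·0.5·17 = 53.0 → v = 7.28 m/s
t = (v − v₀)/a = (7.28 − 6.00)/0.5 = 2.56 s

Phase 2 (constant speed): v₀ = 7.28 m/s, a = 0 m/s².
Constant speed: t = d/v = 56/7.28 = 7.69 s
Total time = 2.56 + 7.69 = 10.3 s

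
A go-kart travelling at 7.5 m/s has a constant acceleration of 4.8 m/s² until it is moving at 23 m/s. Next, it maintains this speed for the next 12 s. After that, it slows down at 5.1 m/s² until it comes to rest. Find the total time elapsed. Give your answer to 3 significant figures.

Phase 1 (accelerating): v₀ = 7.50 m/s, a = 4.8 m/s².
v = v₀ + at → t = (23 − 7.50) / 4.8 = 3.23 s
v² = v₀² + 2aΔx → Δx = (23² − 7.50²)/(2·4.8) = 49.2 m

Phase 2 (constant speed): v₀ = 23.0 m/s, a = 0 m/s².
v = v₀ + at = 23.0 + (0)(12) = 23.0 m/s
Δx = v₀t + ½at² = 23.0·12 + 0.5·0·12² = 276 m

Phase 3 (decelerating): v₀ = 23.0 m/s, a = -5.1 m/s².
v = v₀ + at → t = (0 − 23.0) / -5.1 = 4.51 s
v² = v₀² + 2aΔx → Δx = (0² − 23.0²)/(2·-5.1) = 51.9 m
Total time = 3.23 + 12.0 + 4.51 = 19.7 s

19.7 s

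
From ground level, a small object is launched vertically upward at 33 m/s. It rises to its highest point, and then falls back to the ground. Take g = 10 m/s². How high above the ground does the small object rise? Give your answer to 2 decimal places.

54.45 m

Phase 1 (rising): v₀ = 33.0 m/s, a = -10 m/s².
v = v₀ + at → t = (0 − 33.0) / -10 = 3.30 s
v² = v₀² + 2aΔx → Δx = (0² − 33.0²)/(2·-10) = 54.5 m
Maximum height = 54.5 m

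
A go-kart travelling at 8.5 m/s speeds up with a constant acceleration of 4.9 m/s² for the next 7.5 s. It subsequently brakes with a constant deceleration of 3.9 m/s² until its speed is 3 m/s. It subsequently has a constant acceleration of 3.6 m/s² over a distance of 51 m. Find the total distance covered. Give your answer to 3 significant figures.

Phase 1 (accelerating): v₀ = 8.50 m/s, a = 4.9 m/s².
v = v₀ + at = 8.50 + (4.9)(7.5) = 45.2 m/s
Δx = v₀t + ½at² = 8.50·7.5 + 0.5·4.9·7.5² = 202 m

Phase 2 (decelerating): v₀ = 45.2 m/s, a = -3.9 m/s².
v = v₀ + at → t = (3 − 45.2) / -3.9 = 10.8 s
v² = v₀² + 2aΔx → Δx = (3² − 45.2²)/(2·-3.9) = 261 m

Phase 3 (accelerating): v₀ = 3.00 m/s, a = 3.6 m/s².
v² = v₀² + 2aΔx = 3.00² + 2·3.6·51 = 376 → v = 19.4 m/s
t = (v − v₀)/a = (19.4 − 3.00)/3.6 = 4.55 s
Total distance = 202 + 261 + 51.0 = 514 m

514 m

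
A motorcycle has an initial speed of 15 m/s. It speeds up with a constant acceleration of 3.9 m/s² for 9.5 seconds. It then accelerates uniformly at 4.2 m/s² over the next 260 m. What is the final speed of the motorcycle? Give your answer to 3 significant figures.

70.0 m/s

Phase 1 (accelerating): v₀ = 15.0 m/s, a = 3.9 m/s².
v = v₀ + at = 15.0 + (3.9)(9.5) = 52.0 m/s
Δx = v₀t + ½at² = 15.0·9.5 + 0.5·3.9·9.5² = 318 m

Phase 2 (accelerating): v₀ = 52.0 m/s, a = 4.2 m/s².
v² = v₀² + 2aΔx = 52.0² + 2·4.2·260 = 4890 → v = 70.0 m/s
t = (v − v₀)/a = (70.0 − 52.0)/4.2 = 4.26 s
Final speed = 70.0 m/s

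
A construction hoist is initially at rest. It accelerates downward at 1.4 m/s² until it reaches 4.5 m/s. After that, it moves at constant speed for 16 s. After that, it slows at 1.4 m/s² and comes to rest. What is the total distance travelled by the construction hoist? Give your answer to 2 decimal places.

Phase 1 (accelerating): v₀ = 0 m/s, a = 1.4 m/s².
v = v₀ + at → t = (4.5 − 0) / 1.4 = 3.21 s
v² = v₀² + 2aΔx → Δx = (4.5² − 0²)/(2·1.4) = 7.23 m

Phase 2 (constant speed): v₀ = 4.50 m/s, a = 0 m/s².
v = v₀ + at = 4.50 + (0)(16) = 4.50 m/s
Δx = v₀t + ½at² = 4.50·16 + 0.5·0·16² = 72.0 m

Phase 3 (decelerating): v₀ = 4.50 m/s, a = -1.4 m/s².
v = v₀ + at → t = (0 − 4.50) / -1.4 = 3.21 s
v² = v₀² + 2aΔx → Δx = (0² − 4.50²)/(2·-1.4) = 7.23 m
Total distance = 7.23 + 72.0 + 7.23 = 86.5 m

86.46 m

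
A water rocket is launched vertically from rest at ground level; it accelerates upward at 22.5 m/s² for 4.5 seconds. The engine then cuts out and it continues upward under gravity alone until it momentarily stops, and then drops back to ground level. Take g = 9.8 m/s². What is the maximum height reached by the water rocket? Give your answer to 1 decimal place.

Phase 1 (powered ascent): v₀ = 0 m/s, a = 22.5 m/s².
v = v₀ + at = 0 + (22.5)(4.5) = 101 m/s
Δx = v₀t + ½at² = 0·4.5 + 0.5·22.5·4.5² = 228 m

Phase 2 (coasting upward): v₀ = 101 m/s, a = -9.8 m/s².
v = v₀ + at → t = (0 − 101) / -9.8 = 10.3 s
v² = v₀² + 2aΔx → Δx = (0² − 101²)/(2·-9.8) = 523 m
Maximum height = 228 + 523 = 751 m

750.9 m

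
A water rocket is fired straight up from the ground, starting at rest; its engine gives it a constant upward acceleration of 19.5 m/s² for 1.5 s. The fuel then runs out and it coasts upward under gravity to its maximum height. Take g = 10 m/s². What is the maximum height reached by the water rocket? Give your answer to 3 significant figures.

64.7 m

Phase 1 (powered ascent): v₀ = 0 m/s, a = 19.5 m/s².
v = v₀ + at = 0 + (19.5)(1.5) = 29.2 m/s
Δx = v₀t + ½at² = 0·1.5 + 0.5·19.5·1.5² = 21.9 m

Phase 2 (coasting upward): v₀ = 29.2 m/s, a = -10 m/s².
v = v₀ + at → t = (0 − 29.2) / -10 = 2.92 s
v² = v₀² + 2aΔx → Δx = (0² − 29.2²)/(2·-10) = 42.8 m
Maximum height = 21.9 + 42.8 = 64.7 m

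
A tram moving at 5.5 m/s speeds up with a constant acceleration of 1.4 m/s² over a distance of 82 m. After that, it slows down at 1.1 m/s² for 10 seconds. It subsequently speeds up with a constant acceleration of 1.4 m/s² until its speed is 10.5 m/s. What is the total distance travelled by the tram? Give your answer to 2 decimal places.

Phase 1 (accelerating): v₀ = 5.50 m/s, a = 1.4 m/s².
v² = v₀² + 2aΔx = 5.50² + 2·1.4·82 = 260 → v = 16.1 m/s
t = (v − v₀)/a = (16.1 − 5.50)/1.4 = 7.59 s

Phase 2 (decelerating): v₀ = 16.1 m/s, a = -1.1 m/s².
v = v₀ + at = 16.1 + (-1.1)(10) = 5.12 m/s
Δx = v₀t + ½at² = 16.1·10 + 0.5·-1.1·10² = 106 m

Phase 3 (accelerating): v₀ = 5.12 m/s, a = 1.4 m/s².
v = v₀ + at → t = (10.5 − 5.12) / 1.4 = 3.84 s
v² = v₀² + 2aΔx → Δx = (10.5² − 5.12²)/(2·1.4) = 30.0 m
Total distance = 82.0 + 106 + 30.0 = 218 m

218.21 m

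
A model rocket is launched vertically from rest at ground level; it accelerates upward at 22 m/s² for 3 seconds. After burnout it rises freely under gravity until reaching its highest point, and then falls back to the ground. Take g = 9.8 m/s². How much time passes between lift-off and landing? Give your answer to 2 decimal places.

17.83 s

Phase 1 (powered ascent): v₀ = 0 m/s, a = 22 m/s².
v = v₀ + at = 0 + (22)(3) = 66.0 m/s
Δx = v₀t + ½at² = 0·3 + 0.5·22·3² = 99.0 m

Phase 2 (coasting upward): v₀ = 66.0 m/s, a = -9.8 m/s².
v = v₀ + at → t = (0 − 66.0) / -9.8 = 6.73 s
v² = v₀² + 2aΔx → Δx = (0² − 66.0²)/(2·-9.8) = 222 m

Phase 3 (free fall): v₀ = 0 m/s, a = -9.8 m/s².
Falls 321 m from rest: t = √(2·321/9.8) = 8.10 s; v = g·t = 79.3 m/s.
Total time = 3.00 + 6.73 + 8.10 = 17.8 s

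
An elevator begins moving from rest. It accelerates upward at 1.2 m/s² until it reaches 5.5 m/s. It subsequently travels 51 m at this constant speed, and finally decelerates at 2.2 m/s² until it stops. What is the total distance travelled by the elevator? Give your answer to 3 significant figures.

Phase 1 (accelerating): v₀ = 0 m/s, a = 1.2 m/s².
v = v₀ + at → t = (5.5 − 0) / 1.2 = 4.58 s
v² = v₀² + 2aΔx → Δx = (5.5² − 0²)/(2·1.2) = 12.6 m

Phase 2 (constant speed): v₀ = 5.50 m/s, a = 0 m/s².
Constant speed: t = d/v = 51/5.50 = 9.27 s

Phase 3 (decelerating): v₀ = 5.50 m/s, a = -2.2 m/s².
v = v₀ + at → t = (0 − 5.50) / -2.2 = 2.50 s
v² = v₀² + 2aΔx → Δx = (0² − 5.50²)/(2·-2.2) = 6.87 m
Total distance = 12.6 + 51.0 + 6.87 = 70.5 m

70.5 m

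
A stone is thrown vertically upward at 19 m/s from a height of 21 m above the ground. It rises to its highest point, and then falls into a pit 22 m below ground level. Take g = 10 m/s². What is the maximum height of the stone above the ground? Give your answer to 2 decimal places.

39.05 m

Phase 1 (rising): v₀ = 19.0 m/s, a = -10 m/s².
v = v₀ + at → t = (0 − 19.0) / -10 = 1.90 s
v² = v₀² + 2aΔx → Δx = (0² − 19.0²)/(2·-10) = 18.1 m
Maximum height = 21 + 18.1 = 39.0 m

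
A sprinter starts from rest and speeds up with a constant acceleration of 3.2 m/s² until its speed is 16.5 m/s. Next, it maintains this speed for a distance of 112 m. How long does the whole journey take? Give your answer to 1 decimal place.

Phase 1 (accelerating): v₀ = 0 m/s, a = 3.2 m/s².
v = v₀ + at → t = (16.5 − 0) / 3.2 = 5.16 s
v² = v₀² + 2aΔx → Δx = (16.5² − 0²)/(2·3.2) = 42.5 m

Phase 2 (constant speed): v₀ = 16.5 m/s, a = 0 m/s².
Constant speed: t = d/v = 112/16.5 = 6.79 s
Total time = 5.16 + 6.79 = 11.9 s

11.9 s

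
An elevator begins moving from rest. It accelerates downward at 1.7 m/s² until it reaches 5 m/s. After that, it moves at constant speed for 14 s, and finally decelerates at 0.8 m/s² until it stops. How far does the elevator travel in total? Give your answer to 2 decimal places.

92.98 m

Phase 1 (accelerating): v₀ = 0 m/s, a = 1.7 m/s².
v = v₀ + at → t = (5 − 0) / 1.7 = 2.94 s
v² = v₀² + 2aΔx → Δx = (5² − 0²)/(2·1.7) = 7.35 m

Phase 2 (constant speed): v₀ = 5.00 m/s, a = 0 m/s².
v = v₀ + at = 5.00 + (0)(14) = 5.00 m/s
Δx = v₀t + ½at² = 5.00·14 + 0.5·0·14² = 70.0 m

Phase 3 (decelerating): v₀ = 5.00 m/s, a = -0.8 m/s².
v = v₀ + at → t = (0 − 5.00) / -0.8 = 6.25 s
v² = v₀² + 2aΔx → Δx = (0² − 5.00²)/(2·-0.8) = 15.6 m
Total distance = 7.35 + 70.0 + 15.6 = 93.0 m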